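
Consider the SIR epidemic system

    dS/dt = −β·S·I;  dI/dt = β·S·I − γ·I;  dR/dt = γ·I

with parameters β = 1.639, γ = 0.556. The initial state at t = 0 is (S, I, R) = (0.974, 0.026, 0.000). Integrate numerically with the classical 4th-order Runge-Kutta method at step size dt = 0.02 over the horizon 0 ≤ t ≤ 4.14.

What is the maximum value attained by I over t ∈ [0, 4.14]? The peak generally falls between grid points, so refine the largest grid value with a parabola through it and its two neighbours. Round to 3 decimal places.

max I = 0.303

t=0.000: state=(0.974, 0.026, 0.000)
step 1 (dt=0.02): k1=(-0.042, 0.027, 0.014), k2=(-0.042, 0.027, 0.015), k3=(-0.042, 0.027, 0.015), k4=(-0.042, 0.028, 0.015); state += dt/6·(k1+2k2+2k3+k4)
t=0.020: state=(0.973, 0.027, 0.000)
t=0.040: state=(0.972, 0.027, 0.001)
t=0.060: state=(0.971, 0.028, 0.001)
continuing one RK4 step at a time; state shown every 10 steps (Δt=0.2):
t=0.200: state=(0.965, 0.032, 0.003)
t=0.400: state=(0.954, 0.039, 0.007)
t=0.600: state=(0.940, 0.048, 0.012)
t=0.800: state=(0.924, 0.058, 0.018)
t=1.000: state=(0.905, 0.070, 0.025)
t=1.200: state=(0.882, 0.084, 0.034)
t=1.400: state=(0.856, 0.100, 0.044)
t=1.600: state=(0.826, 0.118, 0.056)
t=1.800: state=(0.792, 0.138, 0.070)
t=2.000: state=(0.755, 0.159, 0.087)
t=2.200: state=(0.714, 0.181, 0.105)
t=2.400: state=(0.670, 0.203, 0.127)
t=2.600: state=(0.625, 0.224, 0.150)
t=2.800: state=(0.579, 0.245, 0.177)
t=3.000: state=(0.533, 0.263, 0.205)
t=3.200: state=(0.487, 0.278, 0.235)
t=3.400: state=(0.444, 0.289, 0.266)
t=3.600: state=(0.403, 0.298, 0.299)
t=3.800: state=(0.365, 0.302, 0.333)
t=4.000: state=(0.331, 0.303, 0.366)
t=4.140: state=(0.309, 0.302, 0.390)
largest grid value and its neighbours: I(3.940)=0.30297, I(3.960)=0.30297, I(3.980)=0.30293
parabola through these three points peaks at t≈3.950 with I≈0.30297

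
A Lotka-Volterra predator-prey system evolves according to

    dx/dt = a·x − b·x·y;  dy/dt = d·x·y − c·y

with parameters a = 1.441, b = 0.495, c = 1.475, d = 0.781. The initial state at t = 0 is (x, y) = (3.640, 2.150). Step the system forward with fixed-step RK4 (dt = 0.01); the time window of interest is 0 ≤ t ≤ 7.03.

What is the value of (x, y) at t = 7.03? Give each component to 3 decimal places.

(x, y) = (0.829, 2.079)

t=0.000: state=(3.640, 2.150)
step 1 (dt=0.01): k1=(1.371, 2.941), k2=(1.347, 2.973), k3=(1.347, 2.973), k4=(1.323, 3.004); state += dt/6·(k1+2k2+2k3+k4)
t=0.010: state=(3.653, 2.180)
t=0.020: state=(3.666, 2.210)
t=0.030: state=(3.679, 2.241)
continuing one RK4 step at a time; state shown every 25 steps (Δt=0.25):
t=0.250: state=(3.789, 3.093)
t=0.500: state=(3.431, 4.366)
t=0.750: state=(2.659, 5.493)
t=1.000: state=(1.868, 5.893)
t=1.250: state=(1.312, 5.536)
t=1.500: state=(0.992, 4.779)
t=1.750: state=(0.829, 3.940)
t=2.000: state=(0.766, 3.180)
t=2.250: state=(0.771, 2.553)
t=2.500: state=(0.832, 2.063)
t=2.750: state=(0.947, 1.696)
t=3.000: state=(1.120, 1.434)
t=3.250: state=(1.360, 1.261)
t=3.500: state=(1.678, 1.172)
t=3.750: state=(2.084, 1.169)
t=4.000: state=(2.572, 1.272)
t=4.250: state=(3.107, 1.531)
t=4.500: state=(3.583, 2.039)
t=4.750: state=(3.796, 2.917)
t=5.000: state=(3.522, 4.159)
t=5.250: state=(2.792, 5.353)
t=5.500: state=(1.979, 5.887)
t=5.750: state=(1.382, 5.628)
t=6.000: state=(1.030, 4.909)
t=6.250: state=(0.847, 4.069)
t=6.500: state=(0.771, 3.291)
t=6.750: state=(0.767, 2.642)
t=7.000: state=(0.819, 2.131)
t=7.030: state=(0.829, 2.079)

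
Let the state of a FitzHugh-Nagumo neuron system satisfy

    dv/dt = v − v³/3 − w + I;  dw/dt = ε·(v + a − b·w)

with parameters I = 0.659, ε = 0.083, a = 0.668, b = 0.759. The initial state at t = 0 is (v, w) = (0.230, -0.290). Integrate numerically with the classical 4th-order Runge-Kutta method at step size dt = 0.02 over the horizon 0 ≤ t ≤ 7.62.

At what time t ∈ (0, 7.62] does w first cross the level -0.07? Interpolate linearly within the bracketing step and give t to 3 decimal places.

t = 1.352

t=0.000: state=(0.230, -0.290)
step 1 (dt=0.02): k1=(1.175, 0.093), k2=(1.185, 0.094), k3=(1.185, 0.094), k4=(1.195, 0.095); state += dt/6·(k1+2k2+2k3+k4)
t=0.020: state=(0.254, -0.288)
t=0.040: state=(0.278, -0.286)
t=0.060: state=(0.302, -0.284)
continuing one RK4 step at a time; state shown every 25 steps (Δt=0.5):
t=0.500: state=(0.931, -0.231)
t=1.000: state=(1.614, -0.143)
t=1.340: state=(1.858, -0.073)
next step: t=1.360: state=(1.867, -0.068) — w has crossed -0.07
linear interpolation between t=1.340 (-0.07252) and t=1.360 (-0.06823) → t≈1.352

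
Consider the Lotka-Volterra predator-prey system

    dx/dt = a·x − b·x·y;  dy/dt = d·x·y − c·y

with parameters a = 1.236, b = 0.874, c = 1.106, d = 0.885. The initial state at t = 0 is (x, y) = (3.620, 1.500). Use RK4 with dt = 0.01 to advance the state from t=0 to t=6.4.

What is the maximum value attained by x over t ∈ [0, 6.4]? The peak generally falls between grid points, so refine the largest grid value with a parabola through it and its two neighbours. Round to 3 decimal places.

t=0.000: state=(3.620, 1.500)
step 1 (dt=0.01): k1=(-0.271, 3.147), k2=(-0.321, 3.178), k3=(-0.322, 3.178), k4=(-0.372, 3.209); state += dt/6·(k1+2k2+2k3+k4)
t=0.010: state=(3.617, 1.532)
t=0.020: state=(3.613, 1.564)
t=0.030: state=(3.607, 1.597)
continuing one RK4 step at a time; state shown every 25 steps (Δt=0.25):
t=0.250: state=(3.218, 2.454)
t=0.500: state=(2.290, 3.442)
t=0.750: state=(1.381, 3.898)
t=1.000: state=(0.809, 3.744)
t=1.250: state=(0.511, 3.274)
t=1.500: state=(0.361, 2.729)
t=1.750: state=(0.287, 2.221)
t=2.000: state=(0.252, 1.787)
t=2.250: state=(0.242, 1.431)
t=2.500: state=(0.249, 1.146)
t=2.750: state=(0.271, 0.920)
t=3.000: state=(0.308, 0.744)
t=3.250: state=(0.362, 0.607)
t=3.500: state=(0.437, 0.503)
t=3.750: state=(0.538, 0.425)
t=4.000: state=(0.673, 0.368)
t=4.250: state=(0.849, 0.330)
t=4.500: state=(1.079, 0.310)
t=4.750: state=(1.375, 0.308)
t=5.000: state=(1.747, 0.329)
t=5.250: state=(2.203, 0.386)
t=5.500: state=(2.727, 0.504)
t=5.750: state=(3.251, 0.742)
t=6.000: state=(3.598, 1.207)
t=6.250: state=(3.467, 2.024)
t=6.400: state=(3.073, 2.653)
largest grid value and its neighbours: x(6.070)=3.62362, x(6.080)=3.62368, x(6.090)=3.62280
parabola through these three points peaks at t≈6.076 with x≈3.62377

max x = 3.624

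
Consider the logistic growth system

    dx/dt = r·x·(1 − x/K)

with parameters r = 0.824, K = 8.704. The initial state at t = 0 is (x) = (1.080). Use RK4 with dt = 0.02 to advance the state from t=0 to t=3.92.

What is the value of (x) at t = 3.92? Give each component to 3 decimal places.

t=0.000: state=(1.080)
step 1 (dt=0.02): k1=(0.779), k2=(0.784), k3=(0.784), k4=(0.789); state += dt/6·(k1+2k2+2k3+k4)
t=0.020: state=(1.096)
t=0.040: state=(1.112)
t=0.060: state=(1.128)
continuing one RK4 step at a time; state shown every 10 steps (Δt=0.2):
t=0.200: state=(1.246)
t=0.400: state=(1.432)
t=0.600: state=(1.640)
t=0.800: state=(1.871)
t=1.000: state=(2.125)
t=1.200: state=(2.400)
t=1.400: state=(2.697)
t=1.600: state=(3.013)
t=1.800: state=(3.345)
t=2.000: state=(3.691)
t=2.200: state=(4.045)
t=2.400: state=(4.403)
t=2.600: state=(4.760)
t=2.800: state=(5.112)
t=3.000: state=(5.454)
t=3.200: state=(5.782)
t=3.400: state=(6.093)
t=3.600: state=(6.384)
t=3.800: state=(6.653)
t=3.920: state=(6.804)

(x) = (6.804)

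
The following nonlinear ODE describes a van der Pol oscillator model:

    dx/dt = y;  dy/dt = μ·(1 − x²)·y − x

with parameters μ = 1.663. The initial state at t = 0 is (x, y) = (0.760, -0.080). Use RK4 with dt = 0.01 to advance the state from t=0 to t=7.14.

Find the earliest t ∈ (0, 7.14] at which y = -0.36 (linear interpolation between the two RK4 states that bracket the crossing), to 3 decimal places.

t=0.000: state=(0.760, -0.080)
step 1 (dt=0.01): k1=(-0.080, -0.816), k2=(-0.084, -0.819), k3=(-0.084, -0.819), k4=(-0.088, -0.821); state += dt/6·(k1+2k2+2k3+k4)
t=0.010: state=(0.759, -0.088)
t=0.020: state=(0.758, -0.096)
t=0.030: state=(0.757, -0.105)
continuing one RK4 step at a time; state shown every 25 steps (Δt=0.25):
t=0.250: state=(0.713, -0.301)
t=0.310: state=(0.693, -0.360)
next step: t=0.320: state=(0.690, -0.370) — y has crossed -0.36
linear interpolation between t=0.310 (-0.35980) and t=0.320 (-0.36989) → t≈0.310

t = 0.310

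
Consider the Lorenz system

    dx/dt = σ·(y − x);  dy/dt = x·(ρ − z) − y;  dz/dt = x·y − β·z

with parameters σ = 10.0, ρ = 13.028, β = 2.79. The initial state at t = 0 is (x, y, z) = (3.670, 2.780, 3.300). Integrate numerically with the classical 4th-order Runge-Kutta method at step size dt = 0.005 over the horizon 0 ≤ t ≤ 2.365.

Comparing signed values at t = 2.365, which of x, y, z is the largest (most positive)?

t=0.000: state=(3.670, 2.780, 3.300)
step 1 (dt=0.005): k1=(-8.900, 32.922, 0.996), k2=(-7.854, 32.614, 1.227), k3=(-7.888, 32.638, 1.230), k4=(-6.874, 32.353, 1.461); state += dt/6·(k1+2k2+2k3+k4)
t=0.005: state=(3.631, 2.943, 3.306)
t=0.010: state=(3.601, 3.104, 3.315)
t=0.015: state=(3.581, 3.262, 3.325)
continuing one RK4 step at a time; state shown every 20 steps (Δt=0.1):
t=0.100: state=(4.256, 5.912, 3.964)
t=0.200: state=(6.557, 9.325, 6.661)
t=0.300: state=(9.153, 11.073, 12.431)
t=0.400: state=(9.414, 7.834, 17.575)
t=0.500: state=(6.662, 3.382, 17.158)
t=0.600: state=(3.847, 1.721, 14.036)
t=0.700: state=(2.447, 1.686, 11.046)
t=0.800: state=(2.136, 2.200, 8.728)
t=0.900: state=(2.488, 3.112, 7.129)
t=1.000: state=(3.388, 4.577, 6.375)
t=1.100: state=(4.885, 6.683, 6.871)
t=1.200: state=(6.858, 8.863, 9.285)
t=1.300: state=(8.420, 9.246, 13.344)
t=1.400: state=(8.137, 6.780, 16.097)
t=1.500: state=(6.208, 4.056, 15.510)
t=1.600: state=(4.361, 2.950, 13.261)
t=1.700: state=(3.446, 2.998, 10.997)
t=1.800: state=(3.379, 3.655, 9.285)
t=1.900: state=(3.946, 4.789, 8.362)
t=2.000: state=(5.029, 6.323, 8.513)
t=2.100: state=(6.419, 7.808, 10.037)
t=2.200: state=(7.526, 8.193, 12.616)
t=2.300: state=(7.534, 6.873, 14.627)
t=2.365: state=(6.885, 5.620, 14.881)
compare at T: x=6.885, y=5.620, z=14.881

largest component: z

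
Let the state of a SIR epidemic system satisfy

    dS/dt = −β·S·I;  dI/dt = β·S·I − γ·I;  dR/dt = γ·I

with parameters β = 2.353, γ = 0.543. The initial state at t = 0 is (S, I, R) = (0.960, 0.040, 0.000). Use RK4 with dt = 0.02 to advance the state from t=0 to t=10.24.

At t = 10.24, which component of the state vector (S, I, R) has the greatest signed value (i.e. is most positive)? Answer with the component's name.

largest component: R

t=0.000: state=(0.960, 0.040, 0.000)
step 1 (dt=0.02): k1=(-0.090, 0.069, 0.022), k2=(-0.092, 0.070, 0.022), k3=(-0.092, 0.070, 0.022), k4=(-0.093, 0.071, 0.022); state += dt/6·(k1+2k2+2k3+k4)
t=0.020: state=(0.958, 0.041, 0.000)
t=0.040: state=(0.956, 0.043, 0.001)
t=0.060: state=(0.954, 0.044, 0.001)
continuing one RK4 step at a time; state shown every 25 steps (Δt=0.5):
t=0.500: state=(0.892, 0.091, 0.017)
t=1.000: state=(0.762, 0.185, 0.053)
t=1.500: state=(0.570, 0.310, 0.120)
t=2.000: state=(0.371, 0.410, 0.219)
t=2.500: state=(0.224, 0.440, 0.336)
t=3.000: state=(0.135, 0.412, 0.453)
t=3.500: state=(0.086, 0.357, 0.558)
t=4.000: state=(0.058, 0.295, 0.646)
t=4.500: state=(0.043, 0.239, 0.719)
t=5.000: state=(0.033, 0.190, 0.777)
t=5.500: state=(0.027, 0.150, 0.823)
t=6.000: state=(0.023, 0.118, 0.859)
t=6.500: state=(0.021, 0.092, 0.887)
t=7.000: state=(0.019, 0.072, 0.909)
t=7.500: state=(0.017, 0.056, 0.927)
t=8.000: state=(0.016, 0.044, 0.940)
t=8.500: state=(0.016, 0.034, 0.951)
t=9.000: state=(0.015, 0.026, 0.959)
t=9.500: state=(0.015, 0.020, 0.965)
t=10.000: state=(0.014, 0.016, 0.970)
t=10.240: state=(0.014, 0.014, 0.972)
compare at T: S=0.014, I=0.014, R=0.972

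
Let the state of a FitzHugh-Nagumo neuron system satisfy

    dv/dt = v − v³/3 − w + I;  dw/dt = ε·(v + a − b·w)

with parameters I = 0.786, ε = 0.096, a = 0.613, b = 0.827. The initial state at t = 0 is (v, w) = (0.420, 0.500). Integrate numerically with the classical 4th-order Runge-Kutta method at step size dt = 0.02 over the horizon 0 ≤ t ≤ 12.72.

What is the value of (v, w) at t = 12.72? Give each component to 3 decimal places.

(v, w) = (0.667, 1.609)

t=0.000: state=(0.420, 0.500)
step 1 (dt=0.02): k1=(0.681, 0.059), k2=(0.686, 0.060), k3=(0.686, 0.060), k4=(0.691, 0.061); state += dt/6·(k1+2k2+2k3+k4)
t=0.020: state=(0.434, 0.501)
t=0.040: state=(0.448, 0.502)
t=0.060: state=(0.462, 0.504)
continuing one RK4 step at a time; state shown every 25 steps (Δt=0.5):
t=0.500: state=(0.817, 0.538)
t=1.000: state=(1.252, 0.595)
t=1.500: state=(1.557, 0.668)
t=2.000: state=(1.686, 0.747)
t=2.500: state=(1.712, 0.827)
t=3.000: state=(1.697, 0.904)
t=3.500: state=(1.667, 0.977)
t=4.000: state=(1.631, 1.046)
t=4.500: state=(1.593, 1.110)
t=5.000: state=(1.553, 1.169)
t=5.500: state=(1.513, 1.225)
t=6.000: state=(1.473, 1.276)
t=6.500: state=(1.431, 1.324)
t=7.000: state=(1.389, 1.367)
t=7.500: state=(1.346, 1.407)
t=8.000: state=(1.301, 1.444)
t=8.500: state=(1.255, 1.476)
t=9.000: state=(1.207, 1.506)
t=9.500: state=(1.156, 1.532)
t=10.000: state=(1.102, 1.554)
t=10.500: state=(1.043, 1.573)
t=11.000: state=(0.979, 1.588)
t=11.500: state=(0.907, 1.600)
t=12.000: state=(0.822, 1.607)
t=12.500: state=(0.720, 1.610)
t=12.720: state=(0.667, 1.609)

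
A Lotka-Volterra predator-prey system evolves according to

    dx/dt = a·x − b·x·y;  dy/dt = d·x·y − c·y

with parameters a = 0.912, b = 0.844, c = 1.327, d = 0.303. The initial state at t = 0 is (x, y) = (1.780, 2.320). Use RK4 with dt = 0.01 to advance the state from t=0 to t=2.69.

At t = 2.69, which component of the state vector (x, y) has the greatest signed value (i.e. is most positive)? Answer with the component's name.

largest component: x

t=0.000: state=(1.780, 2.320)
step 1 (dt=0.01): k1=(-1.862, -1.827), k2=(-1.839, -1.827), k3=(-1.839, -1.827), k4=(-1.816, -1.826); state += dt/6·(k1+2k2+2k3+k4)
t=0.010: state=(1.762, 2.302)
t=0.020: state=(1.744, 2.283)
t=0.030: state=(1.726, 2.265)
continuing one RK4 step at a time; state shown every 10 steps (Δt=0.1):
t=0.100: state=(1.616, 2.139)
t=0.200: state=(1.489, 1.963)
t=0.300: state=(1.392, 1.796)
t=0.400: state=(1.319, 1.638)
t=0.500: state=(1.266, 1.492)
t=0.600: state=(1.230, 1.357)
t=0.700: state=(1.208, 1.233)
t=0.800: state=(1.199, 1.120)
t=0.900: state=(1.200, 1.017)
t=1.000: state=(1.211, 0.924)
t=1.100: state=(1.232, 0.839)
t=1.200: state=(1.261, 0.763)
t=1.300: state=(1.299, 0.695)
t=1.400: state=(1.346, 0.633)
t=1.500: state=(1.401, 0.578)
t=1.600: state=(1.465, 0.529)
t=1.700: state=(1.537, 0.485)
t=1.800: state=(1.620, 0.445)
t=1.900: state=(1.711, 0.410)
t=2.000: state=(1.813, 0.379)
t=2.100: state=(1.926, 0.351)
t=2.200: state=(2.051, 0.326)
t=2.300: state=(2.188, 0.305)
t=2.400: state=(2.338, 0.286)
t=2.500: state=(2.502, 0.269)
t=2.600: state=(2.680, 0.255)
t=2.690: state=(2.855, 0.244)
compare at T: x=2.855, y=0.244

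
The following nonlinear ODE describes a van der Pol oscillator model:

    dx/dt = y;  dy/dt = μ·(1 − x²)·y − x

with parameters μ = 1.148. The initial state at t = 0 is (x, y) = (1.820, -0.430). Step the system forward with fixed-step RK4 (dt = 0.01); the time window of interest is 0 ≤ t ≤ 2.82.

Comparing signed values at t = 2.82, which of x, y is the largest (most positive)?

t=0.000: state=(1.820, -0.430)
step 1 (dt=0.01): k1=(-0.430, -0.679), k2=(-0.433, -0.671), k3=(-0.433, -0.671), k4=(-0.437, -0.664); state += dt/6·(k1+2k2+2k3+k4)
t=0.010: state=(1.816, -0.437)
t=0.020: state=(1.811, -0.443)
t=0.030: state=(1.807, -0.450)
continuing one RK4 step at a time; state shown every 10 steps (Δt=0.1):
t=0.100: state=(1.774, -0.492)
t=0.200: state=(1.722, -0.544)
t=0.300: state=(1.665, -0.592)
t=0.400: state=(1.604, -0.637)
t=0.500: state=(1.538, -0.683)
t=0.600: state=(1.467, -0.731)
t=0.700: state=(1.391, -0.784)
t=0.800: state=(1.310, -0.842)
t=0.900: state=(1.223, -0.908)
t=1.000: state=(1.128, -0.984)
t=1.100: state=(1.025, -1.073)
t=1.200: state=(0.913, -1.178)
t=1.300: state=(0.789, -1.302)
t=1.400: state=(0.652, -1.449)
t=1.500: state=(0.499, -1.625)
t=1.600: state=(0.326, -1.830)
t=1.700: state=(0.132, -2.064)
t=1.800: state=(-0.087, -2.316)
t=1.900: state=(-0.332, -2.562)
t=2.000: state=(-0.598, -2.754)
t=2.100: state=(-0.878, -2.825)
t=2.200: state=(-1.157, -2.709)
t=2.300: state=(-1.413, -2.387)
t=2.400: state=(-1.629, -1.909)
t=2.500: state=(-1.793, -1.373)
t=2.600: state=(-1.905, -0.877)
t=2.700: state=(-1.972, -0.472)
t=2.800: state=(-2.003, -0.168)
t=2.820: state=(-2.006, -0.118)
compare at T: x=-2.006, y=-0.118

largest component: y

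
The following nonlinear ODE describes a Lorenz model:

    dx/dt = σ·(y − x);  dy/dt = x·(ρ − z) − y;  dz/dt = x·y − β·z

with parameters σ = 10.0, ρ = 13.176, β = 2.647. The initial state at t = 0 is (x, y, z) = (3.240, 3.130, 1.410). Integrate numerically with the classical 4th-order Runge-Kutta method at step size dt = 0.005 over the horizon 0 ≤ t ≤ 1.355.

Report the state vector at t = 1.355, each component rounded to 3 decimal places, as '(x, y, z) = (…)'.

(x, y, z) = (7.837, 10.329, 9.821)

t=0.000: state=(3.240, 3.130, 1.410)
step 1 (dt=0.005): k1=(-1.100, 34.992, 6.409), k2=(-0.198, 34.820, 6.641), k3=(-0.225, 34.845, 6.645), k4=(0.653, 34.697, 6.882); state += dt/6·(k1+2k2+2k3+k4)
t=0.005: state=(3.239, 3.304, 1.443)
t=0.010: state=(3.246, 3.477, 1.479)
t=0.015: state=(3.262, 3.649, 1.517)
continuing one RK4 step at a time; state shown every 10 steps (Δt=0.05):
t=0.050: state=(3.565, 4.863, 1.867)
t=0.100: state=(4.469, 6.742, 2.726)
t=0.150: state=(5.804, 8.834, 4.268)
t=0.200: state=(7.441, 10.874, 6.824)
t=0.250: state=(9.108, 12.170, 10.515)
t=0.300: state=(10.300, 11.799, 14.776)
t=0.350: state=(10.445, 9.449, 18.215)
t=0.400: state=(9.347, 6.108, 19.596)
t=0.450: state=(7.429, 3.242, 18.984)
t=0.500: state=(5.375, 1.509, 17.318)
t=0.550: state=(3.664, 0.730, 15.396)
t=0.600: state=(2.448, 0.496, 13.570)
t=0.650: state=(1.678, 0.511, 11.934)
t=0.700: state=(1.241, 0.623, 10.492)
t=0.750: state=(1.029, 0.773, 9.228)
t=0.800: state=(0.966, 0.953, 8.124)
t=0.850: state=(1.005, 1.171, 7.165)
t=0.900: state=(1.127, 1.447, 6.342)
t=0.950: state=(1.326, 1.806, 5.649)
t=1.000: state=(1.611, 2.276, 5.089)
t=1.050: state=(1.999, 2.894, 4.676)
t=1.100: state=(2.516, 3.699, 4.445)
t=1.150: state=(3.193, 4.732, 4.457)
t=1.200: state=(4.063, 6.011, 4.819)
t=1.250: state=(5.141, 7.498, 5.683)
t=1.300: state=(6.398, 9.030, 7.226)
t=1.350: state=(7.711, 10.245, 9.549)
t=1.355: state=(7.837, 10.329, 9.821)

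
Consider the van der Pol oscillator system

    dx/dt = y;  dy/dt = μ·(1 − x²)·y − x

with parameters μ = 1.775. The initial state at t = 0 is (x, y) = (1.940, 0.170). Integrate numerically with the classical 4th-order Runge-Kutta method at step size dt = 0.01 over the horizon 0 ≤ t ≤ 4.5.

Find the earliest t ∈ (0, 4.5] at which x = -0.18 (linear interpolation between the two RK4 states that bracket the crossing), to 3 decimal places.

t = 2.710

t=0.000: state=(1.940, 0.170)
step 1 (dt=0.01): k1=(0.170, -2.774), k2=(0.156, -2.708), k3=(0.156, -2.709), k4=(0.143, -2.644); state += dt/6·(k1+2k2+2k3+k4)
t=0.010: state=(1.942, 0.143)
t=0.020: state=(1.943, 0.117)
t=0.030: state=(1.944, 0.093)
continuing one RK4 step at a time; state shown every 20 steps (Δt=0.2):
t=0.200: state=(1.933, -0.184)
t=0.400: state=(1.881, -0.320)
t=0.600: state=(1.809, -0.386)
t=0.800: state=(1.728, -0.431)
t=1.000: state=(1.637, -0.474)
t=1.200: state=(1.538, -0.523)
t=1.400: state=(1.427, -0.584)
t=1.600: state=(1.303, -0.666)
t=1.800: state=(1.158, -0.781)
t=2.000: state=(0.987, -0.949)
t=2.200: state=(0.773, -1.211)
t=2.400: state=(0.491, -1.635)
t=2.600: state=(0.101, -2.320)
t=2.700: state=(-0.153, -2.766)
next step: t=2.710: state=(-0.181, -2.812) — x has crossed -0.18
linear interpolation between t=2.700 (-0.15287) and t=2.710 (-0.18076) → t≈2.710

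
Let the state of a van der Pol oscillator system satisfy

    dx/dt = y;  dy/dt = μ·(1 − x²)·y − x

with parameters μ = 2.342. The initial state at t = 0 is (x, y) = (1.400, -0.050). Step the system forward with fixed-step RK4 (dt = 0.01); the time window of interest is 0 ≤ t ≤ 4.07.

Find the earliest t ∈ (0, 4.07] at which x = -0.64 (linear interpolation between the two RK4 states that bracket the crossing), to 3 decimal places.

t=0.000: state=(1.400, -0.050)
step 1 (dt=0.01): k1=(-0.050, -1.288), k2=(-0.056, -1.273), k3=(-0.056, -1.273), k4=(-0.063, -1.259); state += dt/6·(k1+2k2+2k3+k4)
t=0.010: state=(1.399, -0.063)
t=0.020: state=(1.399, -0.075)
t=0.030: state=(1.398, -0.087)
continuing one RK4 step at a time; state shown every 20 steps (Δt=0.2):
t=0.200: state=(1.368, -0.258)
t=0.400: state=(1.301, -0.403)
t=0.600: state=(1.208, -0.529)
t=0.800: state=(1.088, -0.670)
t=1.000: state=(0.936, -0.864)
t=1.200: state=(0.735, -1.172)
t=1.400: state=(0.451, -1.719)
t=1.600: state=(0.017, -2.714)
t=1.790: state=(-0.620, -3.967)
next step: t=1.800: state=(-0.660, -4.016) — x has crossed -0.64
linear interpolation between t=1.790 (-0.62019) and t=1.800 (-0.66011) → t≈1.795

t = 1.795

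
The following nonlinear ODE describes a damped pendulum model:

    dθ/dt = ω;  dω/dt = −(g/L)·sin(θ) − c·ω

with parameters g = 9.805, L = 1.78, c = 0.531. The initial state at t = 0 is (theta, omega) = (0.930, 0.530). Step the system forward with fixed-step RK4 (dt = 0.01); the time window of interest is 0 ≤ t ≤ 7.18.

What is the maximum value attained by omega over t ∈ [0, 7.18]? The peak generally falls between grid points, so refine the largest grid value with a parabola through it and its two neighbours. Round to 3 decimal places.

t=0.000: state=(0.930, 0.530)
step 1 (dt=0.01): k1=(0.530, -4.697), k2=(0.507, -4.693), k3=(0.507, -4.693), k4=(0.483, -4.689); state += dt/6·(k1+2k2+2k3+k4)
t=0.010: state=(0.935, 0.483)
t=0.020: state=(0.940, 0.436)
t=0.030: state=(0.944, 0.389)
continuing one RK4 step at a time; state shown every 25 steps (Δt=0.25):
t=0.250: state=(0.920, -0.583)
t=0.500: state=(0.660, -1.438)
t=0.750: state=(0.241, -1.820)
t=1.000: state=(-0.200, -1.608)
t=1.250: state=(-0.524, -0.932)
t=1.500: state=(-0.651, -0.081)
t=1.750: state=(-0.572, 0.685)
t=2.000: state=(-0.332, 1.171)
t=2.250: state=(-0.021, 1.248)
t=2.500: state=(0.258, 0.929)
t=2.750: state=(0.423, 0.366)
t=3.000: state=(0.438, -0.233)
t=3.250: state=(0.319, -0.690)
t=3.500: state=(0.116, -0.884)
t=3.750: state=(-0.098, -0.779)
t=4.000: state=(-0.255, -0.445)
t=4.250: state=(-0.313, -0.017)
t=4.500: state=(-0.267, 0.363)
t=4.750: state=(-0.145, 0.586)
t=5.000: state=(0.008, 0.599)
t=5.250: state=(0.139, 0.423)
t=5.500: state=(0.210, 0.138)
t=5.750: state=(0.207, -0.154)
t=6.000: state=(0.140, -0.363)
t=6.250: state=(0.038, -0.433)
t=6.500: state=(-0.064, -0.359)
t=6.750: state=(-0.133, -0.182)
t=7.000: state=(-0.152, 0.030)
t=7.180: state=(-0.134, 0.163)
largest grid value and its neighbours: omega(2.160)=1.27047, omega(2.170)=1.27077, omega(2.180)=1.27038
parabola through these three points peaks at t≈2.169 with omega≈1.27077

max omega = 1.271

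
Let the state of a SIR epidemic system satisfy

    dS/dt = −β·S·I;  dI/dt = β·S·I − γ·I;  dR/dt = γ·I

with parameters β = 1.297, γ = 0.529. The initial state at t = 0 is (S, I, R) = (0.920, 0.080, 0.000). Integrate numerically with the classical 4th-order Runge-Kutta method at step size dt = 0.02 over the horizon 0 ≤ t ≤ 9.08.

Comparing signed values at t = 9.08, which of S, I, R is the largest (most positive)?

t=0.000: state=(0.920, 0.080, 0.000)
step 1 (dt=0.02): k1=(-0.095, 0.053, 0.042), k2=(-0.096, 0.053, 0.043), k3=(-0.096, 0.053, 0.043), k4=(-0.097, 0.054, 0.043); state += dt/6·(k1+2k2+2k3+k4)
t=0.020: state=(0.918, 0.081, 0.001)
t=0.040: state=(0.916, 0.082, 0.002)
t=0.060: state=(0.914, 0.083, 0.003)
continuing one RK4 step at a time; state shown every 25 steps (Δt=0.5):
t=0.500: state=(0.865, 0.110, 0.025)
t=1.000: state=(0.797, 0.144, 0.058)
t=1.500: state=(0.717, 0.181, 0.102)
t=2.000: state=(0.631, 0.215, 0.154)
t=2.500: state=(0.543, 0.242, 0.215)
t=3.000: state=(0.462, 0.257, 0.281)
t=3.500: state=(0.390, 0.260, 0.350)
t=4.000: state=(0.330, 0.252, 0.418)
t=4.500: state=(0.282, 0.236, 0.482)
t=5.000: state=(0.244, 0.214, 0.542)
t=5.500: state=(0.214, 0.191, 0.595)
t=6.000: state=(0.190, 0.167, 0.643)
t=6.500: state=(0.172, 0.144, 0.684)
t=7.000: state=(0.158, 0.123, 0.719)
t=7.500: state=(0.147, 0.104, 0.749)
t=8.000: state=(0.138, 0.088, 0.775)
t=8.500: state=(0.131, 0.073, 0.796)
t=9.000: state=(0.125, 0.061, 0.814)
t=9.080: state=(0.124, 0.059, 0.816)
compare at T: S=0.124, I=0.059, R=0.816

largest component: R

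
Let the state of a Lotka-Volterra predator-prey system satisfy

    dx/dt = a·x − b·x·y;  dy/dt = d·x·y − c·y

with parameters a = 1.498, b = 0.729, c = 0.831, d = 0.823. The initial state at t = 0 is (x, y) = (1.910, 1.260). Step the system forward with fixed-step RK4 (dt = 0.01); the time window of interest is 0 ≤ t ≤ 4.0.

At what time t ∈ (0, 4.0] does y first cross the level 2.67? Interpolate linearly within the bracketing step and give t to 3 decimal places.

t = 0.787

t=0.000: state=(1.910, 1.260)
step 1 (dt=0.01): k1=(1.107, 0.934), k2=(1.103, 0.943), k3=(1.103, 0.943), k4=(1.100, 0.952); state += dt/6·(k1+2k2+2k3+k4)
t=0.010: state=(1.921, 1.269)
t=0.020: state=(1.932, 1.279)
t=0.030: state=(1.943, 1.289)
continuing one RK4 step at a time; state shown every 20 steps (Δt=0.2):
t=0.200: state=(2.112, 1.487)
t=0.400: state=(2.244, 1.804)
t=0.600: state=(2.261, 2.218)
t=0.780: state=(2.152, 2.652)
next step: t=0.790: state=(2.142, 2.677) — y has crossed 2.67
linear interpolation between t=0.780 (2.65209) and t=0.790 (2.67703) → t≈0.787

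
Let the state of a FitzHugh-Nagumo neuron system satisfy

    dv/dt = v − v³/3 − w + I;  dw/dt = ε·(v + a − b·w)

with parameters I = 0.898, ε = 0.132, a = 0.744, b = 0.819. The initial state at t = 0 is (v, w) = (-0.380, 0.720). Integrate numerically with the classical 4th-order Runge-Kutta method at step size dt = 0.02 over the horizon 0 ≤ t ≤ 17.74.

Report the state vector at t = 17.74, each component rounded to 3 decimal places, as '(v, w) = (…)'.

(v, w) = (1.355, 1.545)

t=0.000: state=(-0.380, 0.720)
step 1 (dt=0.02): k1=(-0.184, -0.030), k2=(-0.185, -0.030), k3=(-0.185, -0.030), k4=(-0.186, -0.030); state += dt/6·(k1+2k2+2k3+k4)
t=0.020: state=(-0.384, 0.719)
t=0.040: state=(-0.387, 0.719)
t=0.060: state=(-0.391, 0.718)
continuing one RK4 step at a time; state shown every 50 steps (Δt=1):
t=1.000: state=(-0.635, 0.677)
t=2.000: state=(-1.003, 0.598)
t=3.000: state=(-1.281, 0.485)
t=4.000: state=(-1.351, 0.362)
t=5.000: state=(-1.301, 0.251)
t=6.000: state=(-1.203, 0.161)
t=7.000: state=(-1.075, 0.095)
t=8.000: state=(-0.914, 0.054)
t=9.000: state=(-0.691, 0.040)
t=10.000: state=(-0.309, 0.065)
t=11.000: state=(0.536, 0.159)
t=12.000: state=(1.678, 0.382)
t=13.000: state=(1.857, 0.664)
t=14.000: state=(1.773, 0.917)
t=15.000: state=(1.666, 1.131)
t=16.000: state=(1.556, 1.310)
t=17.000: state=(1.442, 1.456)
t=17.740: state=(1.355, 1.545)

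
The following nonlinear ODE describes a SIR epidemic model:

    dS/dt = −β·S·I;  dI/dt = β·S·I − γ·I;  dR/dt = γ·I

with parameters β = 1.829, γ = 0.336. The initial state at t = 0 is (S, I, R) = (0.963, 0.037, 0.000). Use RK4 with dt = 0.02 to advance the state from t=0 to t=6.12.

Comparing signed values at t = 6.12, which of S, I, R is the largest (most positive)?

largest component: R

t=0.000: state=(0.963, 0.037, 0.000)
step 1 (dt=0.02): k1=(-0.065, 0.053, 0.012), k2=(-0.066, 0.053, 0.013), k3=(-0.066, 0.053, 0.013), k4=(-0.067, 0.054, 0.013); state += dt/6·(k1+2k2+2k3+k4)
t=0.020: state=(0.962, 0.038, 0.000)
t=0.040: state=(0.960, 0.039, 0.001)
t=0.060: state=(0.959, 0.040, 0.001)
continuing one RK4 step at a time; state shown every 10 steps (Δt=0.2):
t=0.200: state=(0.948, 0.049, 0.003)
t=0.400: state=(0.929, 0.065, 0.007)
t=0.600: state=(0.904, 0.085, 0.012)
t=0.800: state=(0.872, 0.109, 0.018)
t=1.000: state=(0.834, 0.140, 0.026)
t=1.200: state=(0.787, 0.176, 0.037)
t=1.400: state=(0.732, 0.217, 0.050)
t=1.600: state=(0.671, 0.263, 0.066)
t=1.800: state=(0.604, 0.310, 0.086)
t=2.000: state=(0.535, 0.357, 0.108)
t=2.200: state=(0.466, 0.401, 0.134)
t=2.400: state=(0.399, 0.439, 0.162)
t=2.600: state=(0.338, 0.470, 0.192)
t=2.800: state=(0.283, 0.492, 0.225)
t=3.000: state=(0.236, 0.506, 0.258)
t=3.200: state=(0.196, 0.512, 0.293)
t=3.400: state=(0.162, 0.511, 0.327)
t=3.600: state=(0.135, 0.504, 0.361)
t=3.800: state=(0.112, 0.493, 0.395)
t=4.000: state=(0.094, 0.479, 0.427)
t=4.200: state=(0.079, 0.462, 0.459)
t=4.400: state=(0.067, 0.444, 0.489)
t=4.600: state=(0.057, 0.424, 0.518)
t=4.800: state=(0.049, 0.405, 0.546)
t=5.000: state=(0.043, 0.385, 0.573)
t=5.200: state=(0.037, 0.365, 0.598)
t=5.400: state=(0.033, 0.346, 0.622)
t=5.600: state=(0.029, 0.327, 0.644)
t=5.800: state=(0.026, 0.309, 0.666)
t=6.000: state=(0.023, 0.291, 0.686)
t=6.120: state=(0.022, 0.281, 0.697)
compare at T: S=0.022, I=0.281, R=0.697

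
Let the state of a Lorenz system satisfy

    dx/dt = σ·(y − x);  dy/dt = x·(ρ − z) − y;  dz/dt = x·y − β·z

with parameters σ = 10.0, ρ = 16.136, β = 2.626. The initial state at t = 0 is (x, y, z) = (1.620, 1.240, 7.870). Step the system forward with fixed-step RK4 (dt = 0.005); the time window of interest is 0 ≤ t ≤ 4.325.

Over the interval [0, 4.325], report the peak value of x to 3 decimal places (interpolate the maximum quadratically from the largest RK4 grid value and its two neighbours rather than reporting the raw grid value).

max x = 10.912

t=0.000: state=(1.620, 1.240, 7.870)
step 1 (dt=0.005): k1=(-3.800, 12.151, -18.658), k2=(-3.401, 12.117, -18.498), k3=(-3.412, 12.125, -18.498), k4=(-3.023, 12.098, -18.339); state += dt/6·(k1+2k2+2k3+k4)
t=0.005: state=(1.603, 1.301, 7.778)
t=0.010: state=(1.590, 1.361, 7.687)
t=0.015: state=(1.580, 1.421, 7.597)
continuing one RK4 step at a time; state shown every 40 steps (Δt=0.2):
t=0.200: state=(2.988, 4.608, 5.619)
t=0.400: state=(8.539, 12.049, 11.380)
t=0.600: state=(8.786, 4.788, 22.319)
t=0.800: state=(2.351, 0.936, 14.725)
t=1.000: state=(1.730, 2.163, 9.101)
t=1.200: state=(3.922, 5.851, 7.087)
t=1.400: state=(9.326, 11.804, 14.538)
t=1.600: state=(7.317, 3.695, 20.707)
t=1.800: state=(2.588, 1.781, 13.658)
t=2.000: state=(2.855, 3.755, 9.110)
t=2.200: state=(6.280, 8.785, 9.919)
t=2.400: state=(9.585, 8.816, 19.541)
t=2.600: state=(4.773, 2.576, 17.226)
t=2.800: state=(3.034, 3.246, 11.595)
t=3.000: state=(5.015, 6.761, 9.901)
t=3.200: state=(8.820, 9.909, 16.135)
t=3.400: state=(6.641, 4.292, 18.736)
t=3.600: state=(3.716, 3.344, 13.543)
t=3.800: state=(4.669, 5.891, 10.839)
t=4.000: state=(7.856, 9.273, 14.433)
t=4.200: state=(7.474, 5.761, 18.642)
t=4.325: state=(5.292, 3.850, 16.514)
largest grid value and its neighbours: x(0.500)=10.89842, x(0.505)=10.91085, x(0.510)=10.90980
parabola through these three points peaks at t≈0.507 with x≈10.91205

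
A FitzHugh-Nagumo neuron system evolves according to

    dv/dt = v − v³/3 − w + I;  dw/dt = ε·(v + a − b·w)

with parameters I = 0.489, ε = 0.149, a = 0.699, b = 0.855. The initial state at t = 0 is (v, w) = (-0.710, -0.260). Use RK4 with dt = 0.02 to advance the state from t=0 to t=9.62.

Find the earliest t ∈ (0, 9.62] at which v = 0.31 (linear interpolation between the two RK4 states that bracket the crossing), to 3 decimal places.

t = 2.832

t=0.000: state=(-0.710, -0.260)
step 1 (dt=0.02): k1=(0.158, 0.031), k2=(0.159, 0.032), k3=(0.159, 0.032), k4=(0.159, 0.032); state += dt/6·(k1+2k2+2k3+k4)
t=0.020: state=(-0.707, -0.259)
t=0.040: state=(-0.704, -0.259)
t=0.060: state=(-0.700, -0.258)
continuing one RK4 step at a time; state shown every 25 steps (Δt=0.5):
t=0.500: state=(-0.624, -0.242)
t=1.000: state=(-0.520, -0.218)
t=1.500: state=(-0.385, -0.187)
t=2.000: state=(-0.202, -0.146)
t=2.500: state=(0.065, -0.092)
t=2.820: state=(0.300, -0.047)
next step: t=2.840: state=(0.316, -0.044) — v has crossed 0.31
linear interpolation between t=2.820 (0.29983) and t=2.840 (0.31650) → t≈2.832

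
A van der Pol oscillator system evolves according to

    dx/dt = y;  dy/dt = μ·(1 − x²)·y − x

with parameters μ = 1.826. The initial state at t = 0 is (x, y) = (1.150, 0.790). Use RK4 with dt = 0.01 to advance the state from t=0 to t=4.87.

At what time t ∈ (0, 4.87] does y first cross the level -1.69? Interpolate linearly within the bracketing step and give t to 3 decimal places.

t = 1.823

t=0.000: state=(1.150, 0.790)
step 1 (dt=0.01): k1=(0.790, -1.615), k2=(0.782, -1.627), k3=(0.782, -1.627), k4=(0.774, -1.639); state += dt/6·(k1+2k2+2k3+k4)
t=0.010: state=(1.158, 0.774)
t=0.020: state=(1.165, 0.757)
t=0.030: state=(1.173, 0.741)
continuing one RK4 step at a time; state shown every 20 steps (Δt=0.2):
t=0.200: state=(1.274, 0.440)
t=0.400: state=(1.328, 0.111)
t=0.600: state=(1.323, -0.148)
t=0.800: state=(1.273, -0.346)
t=1.000: state=(1.187, -0.512)
t=1.200: state=(1.068, -0.679)
t=1.400: state=(0.913, -0.882)
t=1.600: state=(0.709, -1.171)
t=1.800: state=(0.433, -1.623)
t=1.820: state=(0.400, -1.682)
next step: t=1.830: state=(0.383, -1.712) — y has crossed -1.69
linear interpolation between t=1.820 (-1.68165) and t=1.830 (-1.71179) → t≈1.823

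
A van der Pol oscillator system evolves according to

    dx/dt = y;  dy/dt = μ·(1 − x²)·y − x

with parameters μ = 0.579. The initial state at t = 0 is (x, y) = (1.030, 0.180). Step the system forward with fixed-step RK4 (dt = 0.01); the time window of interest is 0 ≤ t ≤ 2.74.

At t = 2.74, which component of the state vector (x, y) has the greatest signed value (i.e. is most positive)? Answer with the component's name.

t=0.000: state=(1.030, 0.180)
step 1 (dt=0.01): k1=(0.180, -1.036), k2=(0.175, -1.037), k3=(0.175, -1.037), k4=(0.170, -1.038); state += dt/6·(k1+2k2+2k3+k4)
t=0.010: state=(1.032, 0.170)
t=0.020: state=(1.033, 0.159)
t=0.030: state=(1.035, 0.149)
continuing one RK4 step at a time; state shown every 10 steps (Δt=0.1):
t=0.100: state=(1.043, 0.076)
t=0.200: state=(1.045, -0.029)
t=0.300: state=(1.037, -0.133)
t=0.400: state=(1.019, -0.235)
t=0.500: state=(0.990, -0.335)
t=0.600: state=(0.952, -0.434)
t=0.700: state=(0.903, -0.531)
t=0.800: state=(0.846, -0.626)
t=0.900: state=(0.778, -0.720)
t=1.000: state=(0.702, -0.815)
t=1.100: state=(0.615, -0.909)
t=1.200: state=(0.520, -1.003)
t=1.300: state=(0.415, -1.097)
t=1.400: state=(0.300, -1.191)
t=1.500: state=(0.177, -1.282)
t=1.600: state=(0.044, -1.369)
t=1.700: state=(-0.097, -1.448)
t=1.800: state=(-0.245, -1.514)
t=1.900: state=(-0.399, -1.562)
t=2.000: state=(-0.557, -1.584)
t=2.100: state=(-0.715, -1.575)
t=2.200: state=(-0.870, -1.529)
t=2.300: state=(-1.019, -1.443)
t=2.400: state=(-1.158, -1.319)
t=2.500: state=(-1.282, -1.162)
t=2.600: state=(-1.389, -0.980)
t=2.700: state=(-1.477, -0.782)
t=2.740: state=(-1.507, -0.701)
compare at T: x=-1.507, y=-0.701

largest component: y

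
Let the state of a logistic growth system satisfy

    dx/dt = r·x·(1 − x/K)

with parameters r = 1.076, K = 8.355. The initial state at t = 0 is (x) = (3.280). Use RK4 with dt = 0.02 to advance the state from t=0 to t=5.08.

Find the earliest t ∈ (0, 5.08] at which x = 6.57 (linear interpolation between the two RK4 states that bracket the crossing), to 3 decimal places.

t = 1.617

t=0.000: state=(3.280)
step 1 (dt=0.02): k1=(2.144), k2=(2.149), k3=(2.149), k4=(2.153); state += dt/6·(k1+2k2+2k3+k4)
t=0.020: state=(3.323)
t=0.040: state=(3.366)
t=0.060: state=(3.409)
continuing one RK4 step at a time; state shown every 10 steps (Δt=0.2):
t=0.200: state=(3.717)
t=0.400: state=(4.165)
t=0.600: state=(4.613)
t=0.800: state=(5.051)
t=1.000: state=(5.470)
t=1.200: state=(5.861)
t=1.400: state=(6.221)
t=1.600: state=(6.545)
next step: t=1.620: state=(6.575) — x has crossed 6.57
linear interpolation between t=1.600 (6.54463) and t=1.620 (6.57497) → t≈1.617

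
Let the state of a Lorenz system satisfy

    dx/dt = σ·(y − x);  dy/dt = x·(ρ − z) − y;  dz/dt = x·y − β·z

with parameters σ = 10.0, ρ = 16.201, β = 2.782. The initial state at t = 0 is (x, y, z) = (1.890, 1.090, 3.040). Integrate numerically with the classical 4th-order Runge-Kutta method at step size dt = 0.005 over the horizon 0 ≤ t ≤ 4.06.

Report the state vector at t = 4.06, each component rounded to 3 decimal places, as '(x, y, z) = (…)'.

t=0.000: state=(1.890, 1.090, 3.040)
step 1 (dt=0.005): k1=(-8.000, 23.784, -6.397), k2=(-7.205, 23.492, -6.263), k3=(-7.233, 23.518, -6.263), k4=(-6.462, 23.249, -6.131); state += dt/6·(k1+2k2+2k3+k4)
t=0.005: state=(1.854, 1.208, 3.009)
t=0.010: state=(1.825, 1.323, 2.979)
t=0.015: state=(1.803, 1.436, 2.950)
continuing one RK4 step at a time; state shown every 40 steps (Δt=0.2):
t=0.200: state=(4.171, 6.957, 3.466)
t=0.400: state=(11.836, 14.061, 18.392)
t=0.600: state=(5.071, 0.291, 20.169)
t=0.800: state=(0.567, 0.007, 11.521)
t=1.000: state=(0.334, 0.455, 6.617)
t=1.200: state=(0.972, 1.579, 3.890)
t=1.400: state=(3.629, 6.062, 3.535)
t=1.600: state=(11.075, 14.345, 15.778)
t=1.800: state=(6.272, 1.119, 21.276)
t=2.000: state=(0.911, 0.171, 12.279)
t=2.200: state=(0.666, 0.911, 7.091)
t=2.400: state=(1.882, 3.020, 4.431)
t=2.600: state=(6.453, 10.163, 6.802)
t=2.800: state=(11.251, 9.029, 22.873)
t=3.000: state=(3.123, 0.421, 16.789)
t=3.200: state=(1.122, 1.151, 9.783)
t=3.400: state=(2.213, 3.344, 6.146)
t=3.600: state=(6.554, 9.917, 8.070)
t=3.800: state=(10.691, 8.843, 21.860)
t=4.000: state=(3.673, 1.199, 16.736)
t=4.060: state=(2.552, 1.239, 14.362)

(x, y, z) = (2.552, 1.239, 14.362)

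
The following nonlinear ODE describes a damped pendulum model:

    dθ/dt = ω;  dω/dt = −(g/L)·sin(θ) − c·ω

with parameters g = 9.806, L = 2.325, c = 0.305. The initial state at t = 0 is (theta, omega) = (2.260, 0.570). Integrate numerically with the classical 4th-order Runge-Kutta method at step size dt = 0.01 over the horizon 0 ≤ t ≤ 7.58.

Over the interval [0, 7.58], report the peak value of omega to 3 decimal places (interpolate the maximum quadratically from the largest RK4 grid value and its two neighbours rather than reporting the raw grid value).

max omega = 2.557

t=0.000: state=(2.260, 0.570)
step 1 (dt=0.01): k1=(0.570, -3.429), k2=(0.553, -3.416), k3=(0.553, -3.416), k4=(0.536, -3.404); state += dt/6·(k1+2k2+2k3+k4)
t=0.010: state=(2.266, 0.536)
t=0.020: state=(2.271, 0.502)
t=0.030: state=(2.276, 0.468)
continuing one RK4 step at a time; state shown every 25 steps (Δt=0.25):
t=0.250: state=(2.301, -0.231)
t=0.500: state=(2.146, -1.010)
t=0.750: state=(1.789, -1.861)
t=1.000: state=(1.214, -2.724)
t=1.250: state=(0.454, -3.262)
t=1.500: state=(-0.354, -3.063)
t=1.750: state=(-1.020, -2.188)
t=2.000: state=(-1.429, -1.071)
t=2.250: state=(-1.558, 0.021)
t=2.500: state=(-1.425, 1.032)
t=2.750: state=(-1.053, 1.915)
t=3.000: state=(-0.493, 2.480)
t=3.250: state=(0.139, 2.470)
t=3.500: state=(0.692, 1.870)
t=3.750: state=(1.047, 0.947)
t=4.000: state=(1.160, -0.038)
t=4.250: state=(1.035, -0.946)
t=4.500: state=(0.703, -1.657)
t=4.750: state=(0.237, -1.995)
t=5.000: state=(-0.252, -1.834)
t=5.250: state=(-0.644, -1.250)
t=5.500: state=(-0.859, -0.453)
t=5.750: state=(-0.869, 0.364)
t=6.000: state=(-0.687, 1.058)
t=6.250: state=(-0.362, 1.493)
t=6.500: state=(0.027, 1.550)
t=6.750: state=(0.381, 1.222)
t=7.000: state=(0.617, 0.636)
t=7.250: state=(0.691, -0.040)
t=7.500: state=(0.602, -0.658)
t=7.580: state=(0.542, -0.823)
largest grid value and its neighbours: omega(3.110)=2.55637, omega(3.120)=2.55706, omega(3.130)=2.55668
parabola through these three points peaks at t≈3.121 with omega≈2.55707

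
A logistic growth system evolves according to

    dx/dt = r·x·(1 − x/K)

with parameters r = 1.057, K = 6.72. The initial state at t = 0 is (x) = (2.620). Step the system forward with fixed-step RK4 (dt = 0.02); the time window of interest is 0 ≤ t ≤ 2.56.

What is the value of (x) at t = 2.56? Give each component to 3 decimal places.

t=0.000: state=(2.620)
step 1 (dt=0.02): k1=(1.690), k2=(1.694), k3=(1.694), k4=(1.697); state += dt/6·(k1+2k2+2k3+k4)
t=0.020: state=(2.654)
t=0.040: state=(2.688)
t=0.060: state=(2.722)
continuing one RK4 step at a time; state shown every 5 steps (Δt=0.1):
t=0.100: state=(2.791)
t=0.200: state=(2.965)
t=0.300: state=(3.141)
t=0.400: state=(3.318)
t=0.500: state=(3.495)
t=0.600: state=(3.672)
t=0.700: state=(3.847)
t=0.800: state=(4.020)
t=0.900: state=(4.188)
t=1.000: state=(4.353)
t=1.100: state=(4.512)
t=1.200: state=(4.666)
t=1.300: state=(4.814)
t=1.400: state=(4.955)
t=1.500: state=(5.089)
t=1.600: state=(5.216)
t=1.700: state=(5.336)
t=1.800: state=(5.448)
t=1.900: state=(5.554)
t=2.000: state=(5.652)
t=2.100: state=(5.744)
t=2.200: state=(5.828)
t=2.300: state=(5.907)
t=2.400: state=(5.980)
t=2.500: state=(6.046)
t=2.560: state=(6.084)

(x) = (6.084)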